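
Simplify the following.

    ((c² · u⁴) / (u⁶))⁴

Inside the bracket: c² · (u^-2)
Raise to the power 4: c⁸ · (u^-8)

c⁸/u⁸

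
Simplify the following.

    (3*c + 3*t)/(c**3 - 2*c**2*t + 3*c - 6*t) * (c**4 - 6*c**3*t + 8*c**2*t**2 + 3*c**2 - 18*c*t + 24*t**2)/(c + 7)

(3*c**2 - 9*c*t - 12*t**2)/(c + 7)

Factor: 3*c + 3*t = 3*(c + t);  c**3 - 2*c**2*t + 3*c - 6*t = (c**2 + 3)*(c - 2*t);  c**4 - 6*c**3*t + 8*c**2*t**2 + 3*c**2 - 18*c*t + 24*t**2 = (c - 4*t)*(c - 2*t)*(c**2 + 3)
Cancel the common factors (c**2 + 3), (c - 2*t).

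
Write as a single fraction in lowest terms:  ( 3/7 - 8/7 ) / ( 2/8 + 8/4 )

Numerator: 3/7 - 8/7 = -5/7
Denominator: 2/8 + 8/4 = 9/4
Divide: (-5/7) · (4/9) = -20/63

-20/63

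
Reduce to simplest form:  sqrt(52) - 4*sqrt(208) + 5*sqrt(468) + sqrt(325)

21*sqrt(13)

sqrt(52) = 2*sqrt(13); 4*sqrt(208) = 16*sqrt(13); 5*sqrt(468) = 30*sqrt(13); sqrt(325) = 5*sqrt(13)
Combine: (2 - 16 + 30 + 5)·sqrt(13) = 21*sqrt(13)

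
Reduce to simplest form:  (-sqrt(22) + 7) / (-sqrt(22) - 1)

(-8*sqrt(22) + 29)/21

Multiply numerator and denominator by -1 + sqrt(22).
Denominator becomes -21; numerator becomes -29 + 8*sqrt(22).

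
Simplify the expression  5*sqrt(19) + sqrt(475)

10*sqrt(19)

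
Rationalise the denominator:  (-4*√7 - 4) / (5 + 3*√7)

Multiply numerator and denominator by -3*√7 + 5.
Denominator becomes -38; numerator becomes -8*√7 + 64.

(-32 + 4*√7)/19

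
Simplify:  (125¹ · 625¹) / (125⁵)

125¹ = 5^3; 625¹ = 5^4; 125⁵ = 5^15
Combine exponents: 5^(-8)

5^(-8)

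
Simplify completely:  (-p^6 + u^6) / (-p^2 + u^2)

-p^6 + u^6 factors as -(p - u)*(p + u)*(p^2 - p*u + u^2)*(p^2 + p*u + u^2).

p^4 + p^2*u^2 + u^4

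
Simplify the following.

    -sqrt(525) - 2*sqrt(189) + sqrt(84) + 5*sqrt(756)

21*sqrt(21)

sqrt(525) = 5*sqrt(21); 2*sqrt(189) = 6*sqrt(21); sqrt(84) = 2*sqrt(21); 5*sqrt(756) = 30*sqrt(21)
Combine: (-5 - 6 + 2 + 30)·sqrt(21) = 21*sqrt(21)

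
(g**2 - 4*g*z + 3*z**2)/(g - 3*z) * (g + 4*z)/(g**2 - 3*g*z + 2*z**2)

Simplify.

(-g - 4*z)/(-g + 2*z)

Factor: g**2 - 4*g*z + 3*z**2 = (g - 3*z)*(g - z);  g**2 - 3*g*z + 2*z**2 = (g - z)*(g - 2*z)
Cancel the common factors (g - z), (g - 3*z).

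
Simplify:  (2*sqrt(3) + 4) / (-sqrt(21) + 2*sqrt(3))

Multiply numerator and denominator by 2*sqrt(3) + sqrt(21).
Denominator becomes -9; numerator becomes 12 + 8*sqrt(3) + 6*sqrt(7) + 4*sqrt(21).

(-4*sqrt(21) - 6*sqrt(7) - 8*sqrt(3) - 12)/9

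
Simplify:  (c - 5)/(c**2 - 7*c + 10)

Factor: c**2 - 7*c + 10 = (c - 5)*(c - 2)
Cancel the common factor (c - 5).

1/(c - 2)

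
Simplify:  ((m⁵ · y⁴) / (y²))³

Inside the bracket: m⁵ · y²
Raise to the power 3: m^15 · y⁶

m^15*y⁶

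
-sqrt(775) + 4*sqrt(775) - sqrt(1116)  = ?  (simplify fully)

9*sqrt(31)

sqrt(775) = 5*sqrt(31); 4*sqrt(775) = 20*sqrt(31); sqrt(1116) = 6*sqrt(31)
Combine: (-5 + 20 - 6)·sqrt(31) = 9*sqrt(31)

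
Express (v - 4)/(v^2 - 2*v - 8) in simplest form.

1/(v + 2)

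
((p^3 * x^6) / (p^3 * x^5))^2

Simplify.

Inside the bracket: x^1
Raise to the power 2: x^2

x^2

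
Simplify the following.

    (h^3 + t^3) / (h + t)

t^3 + h^3 = (h + t)(h^2 - h*t + t^2).

h^2 - h*t + t^2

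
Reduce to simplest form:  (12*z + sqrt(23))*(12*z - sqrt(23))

Difference of squares with P = 12*z, Q = sqrt(23).

144*z**2 - 23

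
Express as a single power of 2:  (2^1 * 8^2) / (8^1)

2^4

2^1 = 2^1; 8^2 = 2^6; 8^1 = 2^3
Combine exponents: 2^4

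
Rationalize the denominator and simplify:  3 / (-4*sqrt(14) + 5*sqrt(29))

Multiply numerator and denominator by 4*sqrt(14) + 5*sqrt(29).
Denominator becomes 501; numerator becomes 12*sqrt(14) + 15*sqrt(29).

(4*sqrt(14) + 5*sqrt(29))/167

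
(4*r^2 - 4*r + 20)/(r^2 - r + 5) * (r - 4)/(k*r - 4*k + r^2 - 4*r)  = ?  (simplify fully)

4/(k + r)

Factor: 4*r^2 - 4*r + 20 = 4*(r^2 - r + 5);  k*r - 4*k + r^2 - 4*r = (k + r)*(r - 4)
Cancel the common factors (r^2 - r + 5), (r - 4).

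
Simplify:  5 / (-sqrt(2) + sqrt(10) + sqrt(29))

Group as (sqrt(10) + sqrt(29)) - sqrt(2); multiply by (sqrt(10) + sqrt(29)) + sqrt(2), then rationalise the remaining surd.

(-105*sqrt(10) - 20*sqrt(145) + 185*sqrt(2) + 85*sqrt(29))/209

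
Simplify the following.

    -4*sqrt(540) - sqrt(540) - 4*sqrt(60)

4*sqrt(540) = 24*sqrt(15); sqrt(540) = 6*sqrt(15); 4*sqrt(60) = 8*sqrt(15)
Combine: (-24 - 6 - 8)·sqrt(15) = -38*sqrt(15)

-38*sqrt(15)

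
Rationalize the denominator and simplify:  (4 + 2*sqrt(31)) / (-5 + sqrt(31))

Multiply numerator and denominator by -sqrt(31) - 5.
Denominator becomes -6; numerator becomes -82 - 14*sqrt(31).

(7*sqrt(31) + 41)/3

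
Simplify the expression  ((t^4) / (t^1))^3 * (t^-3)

t^6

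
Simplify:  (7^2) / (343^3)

7^2 = 7^2; 343^3 = 7^9
Combine exponents: 7^(-7)

7^(-7)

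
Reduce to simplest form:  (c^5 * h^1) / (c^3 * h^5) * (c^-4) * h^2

1/(c^2*h^2)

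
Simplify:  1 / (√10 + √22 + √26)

Group as (√10 + √22) + √26; multiply by (√10 + √22) - √26, then rationalise the remaining surd.

(-2*√1430 + 3*√26 + 7*√22 + 19*√10)/422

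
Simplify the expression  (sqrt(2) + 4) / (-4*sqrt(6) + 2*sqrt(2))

Multiply numerator and denominator by 2*sqrt(2) + 4*sqrt(6).
Denominator becomes -88; numerator becomes 4 + 8*sqrt(2) + 8*sqrt(3) + 16*sqrt(6).

(-4*sqrt(6) - 2*sqrt(3) - 2*sqrt(2) - 1)/22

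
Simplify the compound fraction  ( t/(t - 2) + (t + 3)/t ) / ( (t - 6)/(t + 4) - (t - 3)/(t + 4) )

(-2*t³ - 9*t² + 2*t + 24)/(3*t² - 6*t)

Numerator: t/(t - 2) + (t + 3)/t = (2*t² + t - 6)/(t² - 2*t)
Denominator: (t - 6)/(t + 4) - (t - 3)/(t + 4) = -3/(t + 4)
Divide: ((2*t² + t - 6)/(t² - 2*t)) · (-t/3 - 4/3) = (-2*t³ - 9*t² + 2*t + 24)/(3*t² - 6*t)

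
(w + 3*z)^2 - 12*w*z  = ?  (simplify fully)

Expand the square and combine the 12*w*z term.

(w - 3*z)^2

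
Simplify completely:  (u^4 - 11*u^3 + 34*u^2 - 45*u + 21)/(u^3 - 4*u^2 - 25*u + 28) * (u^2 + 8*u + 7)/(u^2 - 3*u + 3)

(u^2 + 8*u + 7)/(u + 4)

Factor: u^4 - 11*u^3 + 34*u^2 - 45*u + 21 = (u^2 - 3*u + 3)*(u - 7)*(u - 1);  u^3 - 4*u^2 - 25*u + 28 = (u + 4)*(u - 7)*(u - 1);  u^2 + 8*u + 7 = (u + 7)*(u + 1)
Cancel the common factors (u^2 - 3*u + 3), (u - 7), (u - 1).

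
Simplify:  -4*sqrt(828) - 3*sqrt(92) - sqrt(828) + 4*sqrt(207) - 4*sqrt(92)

-32*sqrt(23)

4*sqrt(828) = 24*sqrt(23); 3*sqrt(92) = 6*sqrt(23); sqrt(828) = 6*sqrt(23); 4*sqrt(207) = 12*sqrt(23); 4*sqrt(92) = 8*sqrt(23)
Combine: (-24 - 6 - 6 + 12 - 8)·sqrt(23) = -32*sqrt(23)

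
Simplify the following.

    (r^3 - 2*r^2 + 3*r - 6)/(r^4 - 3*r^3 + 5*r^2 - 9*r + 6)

1/(r - 1)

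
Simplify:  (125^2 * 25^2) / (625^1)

125^2 = 5^6; 25^2 = 5^4; 625^1 = 5^4
Combine exponents: 5^6

5^6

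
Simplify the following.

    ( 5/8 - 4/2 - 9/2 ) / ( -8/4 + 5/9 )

Numerator: 5/8 - 4/2 - 9/2 = -47/8
Denominator: -8/4 + 5/9 = -13/9
Divide: (-47/8) · (-9/13) = 423/104

423/104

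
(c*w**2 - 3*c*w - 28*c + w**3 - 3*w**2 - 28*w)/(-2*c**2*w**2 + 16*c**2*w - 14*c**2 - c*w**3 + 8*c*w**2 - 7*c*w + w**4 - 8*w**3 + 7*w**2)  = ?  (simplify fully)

(w + 4)/(-2*c*w + 2*c + w**2 - w)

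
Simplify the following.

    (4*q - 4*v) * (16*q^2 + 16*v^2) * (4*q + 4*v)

256*q^4 - 256*v^4

((4*q)+(4*v))((4*q)-(4*v)) = 16*q^2 - 16*v^2; continue pairing.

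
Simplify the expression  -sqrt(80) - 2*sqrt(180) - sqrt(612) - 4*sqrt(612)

sqrt(80) = 4*sqrt(5); 2*sqrt(180) = 12*sqrt(5); sqrt(612) = 6*sqrt(17); 4*sqrt(612) = 24*sqrt(17)

-30*sqrt(17) - 16*sqrt(5)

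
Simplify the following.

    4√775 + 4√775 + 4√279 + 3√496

4√775 = 20*√31; 4√775 = 20*√31; 4√279 = 12*√31; 3√496 = 12*√31
Combine: (20 + 20 + 12 + 12)·√31 = 64*√31

64*√31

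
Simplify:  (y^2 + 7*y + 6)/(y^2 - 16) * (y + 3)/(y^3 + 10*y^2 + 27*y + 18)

1/(y^2 - 16)

Factor: y^2 + 7*y + 6 = (y + 6)*(y + 1);  y^2 - 16 = (y + 4)*(y - 4);  y^3 + 10*y^2 + 27*y + 18 = (y + 1)*(y + 3)*(y + 6)
Cancel the common factors (y + 3), (y + 6), (y + 1).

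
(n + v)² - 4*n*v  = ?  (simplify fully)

(n - v)²

After expansion: n² - 2*n*v + v² — a perfect-square trinomial.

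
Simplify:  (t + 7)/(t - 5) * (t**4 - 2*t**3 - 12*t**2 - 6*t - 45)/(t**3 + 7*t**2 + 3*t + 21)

Factor: t**4 - 2*t**3 - 12*t**2 - 6*t - 45 = (t - 5)*(t**2 + 3)*(t + 3);  t**3 + 7*t**2 + 3*t + 21 = (t**2 + 3)*(t + 7)
Cancel the common factors (t**2 + 3), (t + 7), (t - 5).

t + 3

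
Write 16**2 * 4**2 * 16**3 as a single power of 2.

2**24

16**2 = 2**8; 4**2 = 2**4; 16**3 = 2**12
Combine exponents: 2**24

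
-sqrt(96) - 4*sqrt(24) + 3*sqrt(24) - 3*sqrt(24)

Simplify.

-12*sqrt(6)

sqrt(96) = 4*sqrt(6); 4*sqrt(24) = 8*sqrt(6); 3*sqrt(24) = 6*sqrt(6); 3*sqrt(24) = 6*sqrt(6)
Combine: (-4 - 8 + 6 - 6)·sqrt(6) = -12*sqrt(6)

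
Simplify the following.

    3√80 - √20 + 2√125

3√80 = 12*√5; √20 = 2*√5; 2√125 = 10*√5
Combine: (12 - 2 + 10)·√5 = 20*√5

20*√5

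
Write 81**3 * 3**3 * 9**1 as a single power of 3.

3**17

81**3 = 3**12; 3**3 = 3**3; 9**1 = 3**2
Combine exponents: 3**17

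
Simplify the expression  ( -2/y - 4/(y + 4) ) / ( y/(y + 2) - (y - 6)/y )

Numerator: -2/y - 4/(y + 4) = (-6*y - 8)/(y² + 4*y)
Denominator: y/(y + 2) - (y - 6)/y = (4*y + 12)/(y² + 2*y)
Divide: ((-6*y - 8)/(y² + 4*y)) · ((y² + 2*y)/(4*y + 12)) = (-3*y² - 10*y - 8)/(2*y² + 14*y + 24)

(-3*y² - 10*y - 8)/(2*y² + 14*y + 24)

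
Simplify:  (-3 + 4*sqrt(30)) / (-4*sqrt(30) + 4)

Multiply numerator and denominator by 4 + 4*sqrt(30).
Denominator becomes -464; numerator becomes 4*sqrt(30) + 468.

(-117 - sqrt(30))/116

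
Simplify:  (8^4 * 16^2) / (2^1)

2^19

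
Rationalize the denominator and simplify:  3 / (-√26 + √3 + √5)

Group as (√3 + √5) - √26; multiply by (√3 + √5) + √26, then rationalise the remaining surd.

(-9*√26 - 12*√5 - 14*√3 - √390)/44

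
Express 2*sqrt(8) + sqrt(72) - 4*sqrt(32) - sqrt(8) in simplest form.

2*sqrt(8) = 4*sqrt(2); sqrt(72) = 6*sqrt(2); 4*sqrt(32) = 16*sqrt(2); sqrt(8) = 2*sqrt(2)
Combine: (4 + 6 - 16 - 2)·sqrt(2) = -8*sqrt(2)

-8*sqrt(2)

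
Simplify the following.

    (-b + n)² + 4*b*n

(b + n)²

After expansion: b² + 2*b*n + n² — a perfect-square trinomial.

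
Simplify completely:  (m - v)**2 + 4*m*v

(m + v)**2

Expand the square and combine the 4*m*v term.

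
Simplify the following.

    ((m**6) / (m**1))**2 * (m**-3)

m**7

Inside the bracket: m**5
Raise to the power 2: m**10
Multiply by (m**-3): add exponents.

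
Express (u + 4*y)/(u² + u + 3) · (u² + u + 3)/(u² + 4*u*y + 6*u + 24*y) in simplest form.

Factor: u² + 4*u*y + 6*u + 24*y = (u + 4*y)·(u + 6)
Cancel the common factors (u² + u + 3), (u + 4*y).

1/(u + 6)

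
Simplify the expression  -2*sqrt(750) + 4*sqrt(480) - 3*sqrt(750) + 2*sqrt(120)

2*sqrt(750) = 10*sqrt(30); 4*sqrt(480) = 16*sqrt(30); 3*sqrt(750) = 15*sqrt(30); 2*sqrt(120) = 4*sqrt(30)
Combine: (-10 + 16 - 15 + 4)·sqrt(30) = -5*sqrt(30)

-5*sqrt(30)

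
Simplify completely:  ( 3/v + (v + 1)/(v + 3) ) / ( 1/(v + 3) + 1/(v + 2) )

Numerator: 3/v + (v + 1)/(v + 3) = (v^2 + 4*v + 9)/(v^2 + 3*v)
Denominator: 1/(v + 3) + 1/(v + 2) = (2*v + 5)/(v^2 + 5*v + 6)
Divide: ((v^2 + 4*v + 9)/(v^2 + 3*v)) · ((v^2 + 5*v + 6)/(2*v + 5)) = (v^3 + 6*v^2 + 17*v + 18)/(2*v^2 + 5*v)

(v^3 + 6*v^2 + 17*v + 18)/(2*v^2 + 5*v)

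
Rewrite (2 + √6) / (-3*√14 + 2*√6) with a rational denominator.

(-3*√21 - 3*√14 - 6 - 2*√6)/51

Multiply numerator and denominator by 2*√6 + 3*√14.
Denominator becomes -102; numerator becomes 4*√6 + 12 + 6*√14 + 6*√21.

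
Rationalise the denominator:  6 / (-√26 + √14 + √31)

(-114*√26 + 54*√31 + 258*√14 + 24*√2821)/1375

Group as (√14 + √31) - √26; multiply by (√14 + √31) + √26, then rationalise the remaining surd.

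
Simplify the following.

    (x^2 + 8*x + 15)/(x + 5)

x + 3

Factor: x^2 + 8*x + 15 = (x + 3)*(x + 5)
Cancel the common factor (x + 5).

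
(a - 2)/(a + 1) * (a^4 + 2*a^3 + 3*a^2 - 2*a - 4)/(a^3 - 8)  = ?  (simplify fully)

a - 1

Factor: a^4 + 2*a^3 + 3*a^2 - 2*a - 4 = (a^2 + 2*a + 4)*(a - 1)*(a + 1);  a^3 - 8 = (a - 2)*(a^2 + 2*a + 4)
Cancel the common factors (a^2 + 2*a + 4), (a - 2), (a + 1).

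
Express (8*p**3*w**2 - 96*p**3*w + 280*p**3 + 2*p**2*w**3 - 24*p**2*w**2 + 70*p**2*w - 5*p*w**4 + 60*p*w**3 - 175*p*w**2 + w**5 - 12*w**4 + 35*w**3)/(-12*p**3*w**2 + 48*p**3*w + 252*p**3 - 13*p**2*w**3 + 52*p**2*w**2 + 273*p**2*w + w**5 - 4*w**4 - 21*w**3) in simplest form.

(-2*p*w + 10*p + w**2 - 5*w)/(3*p*w + 9*p + w**2 + 3*w)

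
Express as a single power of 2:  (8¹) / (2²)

2^1

8¹ = 2^3; 2² = 2^2
Combine exponents: 2^1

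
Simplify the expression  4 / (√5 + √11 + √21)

(-8*√1155 - 20*√21 + 60*√11 + 108*√5)/195

Group as (√5 + √21) + √11; multiply by (√5 + √21) - √11, then rationalise the remaining surd.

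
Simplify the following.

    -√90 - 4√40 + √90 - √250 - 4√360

√90 = 3*√10; 4√40 = 8*√10; √90 = 3*√10; √250 = 5*√10; 4√360 = 24*√10
Combine: (-3 - 8 + 3 - 5 - 24)·√10 = -37*√10

-37*√10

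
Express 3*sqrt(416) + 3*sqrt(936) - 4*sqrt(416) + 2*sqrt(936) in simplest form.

26*sqrt(26)

3*sqrt(416) = 12*sqrt(26); 3*sqrt(936) = 18*sqrt(26); 4*sqrt(416) = 16*sqrt(26); 2*sqrt(936) = 12*sqrt(26)
Combine: (12 + 18 - 16 + 12)·sqrt(26) = 26*sqrt(26)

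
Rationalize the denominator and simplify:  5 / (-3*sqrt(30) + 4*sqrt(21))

Multiply numerator and denominator by 3*sqrt(30) + 4*sqrt(21).
Denominator becomes 66; numerator becomes 15*sqrt(30) + 20*sqrt(21).

(15*sqrt(30) + 20*sqrt(21))/66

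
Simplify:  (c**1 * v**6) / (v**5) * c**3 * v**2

Quotient: c**1 * v**1
Multiply by c**3 * v**2: add exponents.

c**4*v**3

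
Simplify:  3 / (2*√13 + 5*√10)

(-2*√13 + 5*√10)/66

Multiply numerator and denominator by -2*√13 + 5*√10.
Denominator becomes 198; numerator becomes -6*√13 + 15*√10.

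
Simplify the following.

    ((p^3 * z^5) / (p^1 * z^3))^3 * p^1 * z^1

p^7*z^7

Inside the bracket: p^2 * z^2
Raise to the power 3: p^6 * z^6
Multiply by p^1 * z^1: add exponents.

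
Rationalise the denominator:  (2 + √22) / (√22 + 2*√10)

(-11 - √22 + 2*√10 + 2*√55)/9

Multiply numerator and denominator by -2*√10 + √22.
Denominator becomes -18; numerator becomes -4*√55 - 4*√10 + 2*√22 + 22.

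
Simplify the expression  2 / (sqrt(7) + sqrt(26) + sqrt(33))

Group as (sqrt(7) + sqrt(33)) + sqrt(26); multiply by (sqrt(7) + sqrt(33)) - sqrt(26), then rationalise the remaining surd.

(-sqrt(6006) + 7*sqrt(26) + 26*sqrt(7))/182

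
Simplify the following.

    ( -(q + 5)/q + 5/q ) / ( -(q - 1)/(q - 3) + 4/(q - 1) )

Numerator: -(q + 5)/q + 5/q = -1
Denominator: -(q - 1)/(q - 3) + 4/(q - 1) = (-q^2 + 6*q - 13)/(q^2 - 4*q + 3)
Divide: (-1) · ((q^2 - 4*q + 3)/(-q^2 + 6*q - 13)) = (q^2 - 4*q + 3)/(q^2 - 6*q + 13)

(q^2 - 4*q + 3)/(q^2 - 6*q + 13)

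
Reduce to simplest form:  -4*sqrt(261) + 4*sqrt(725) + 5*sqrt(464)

4*sqrt(261) = 12*sqrt(29); 4*sqrt(725) = 20*sqrt(29); 5*sqrt(464) = 20*sqrt(29)
Combine: (-12 + 20 + 20)·sqrt(29) = 28*sqrt(29)

28*sqrt(29)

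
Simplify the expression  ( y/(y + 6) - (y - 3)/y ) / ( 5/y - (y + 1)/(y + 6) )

Numerator: y/(y + 6) - (y - 3)/y = (-3*y + 18)/(y² + 6*y)
Denominator: 5/y - (y + 1)/(y + 6) = (-y² + 4*y + 30)/(y² + 6*y)
Divide: ((-3*y + 18)/(y² + 6*y)) · ((y² + 6*y)/(-y² + 4*y + 30)) = (3*y - 18)/(y² - 4*y - 30)

(3*y - 18)/(y² - 4*y - 30)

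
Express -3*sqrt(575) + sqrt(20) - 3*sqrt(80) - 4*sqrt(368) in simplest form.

3*sqrt(575) = 15*sqrt(23); sqrt(20) = 2*sqrt(5); 3*sqrt(80) = 12*sqrt(5); 4*sqrt(368) = 16*sqrt(23)

-31*sqrt(23) - 10*sqrt(5)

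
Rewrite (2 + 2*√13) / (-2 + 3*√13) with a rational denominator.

(10*√13 + 82)/113

Multiply numerator and denominator by -3*√13 - 2.
Denominator becomes -113; numerator becomes -82 - 10*√13.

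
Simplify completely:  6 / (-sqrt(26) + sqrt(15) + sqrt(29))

(-9*sqrt(26) + 6*sqrt(29) + 20*sqrt(15) + sqrt(11310))/118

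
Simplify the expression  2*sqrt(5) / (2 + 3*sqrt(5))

(-4*sqrt(5) + 30)/41

Multiply numerator and denominator by -3*sqrt(5) + 2.
Denominator becomes -41; numerator becomes -30 + 4*sqrt(5).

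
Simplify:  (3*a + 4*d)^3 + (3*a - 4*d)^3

54*a^3 + 288*a*d^2

Write as f((3*a),(4*d)) + f((3*a),-(4*d)) and expand.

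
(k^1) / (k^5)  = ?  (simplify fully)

Quotient: (k^-4)

k^(-4)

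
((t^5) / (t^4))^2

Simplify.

t^2

Inside the bracket: t^1
Raise to the power 2: t^2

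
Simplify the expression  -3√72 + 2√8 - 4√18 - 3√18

-35*√2

3√72 = 18*√2; 2√8 = 4*√2; 4√18 = 12*√2; 3√18 = 9*√2
Combine: (-18 + 4 - 12 - 9)·√2 = -35*√2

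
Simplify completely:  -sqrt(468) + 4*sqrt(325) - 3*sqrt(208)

2*sqrt(13)

sqrt(468) = 6*sqrt(13); 4*sqrt(325) = 20*sqrt(13); 3*sqrt(208) = 12*sqrt(13)
Combine: (-6 + 20 - 12)·sqrt(13) = 2*sqrt(13)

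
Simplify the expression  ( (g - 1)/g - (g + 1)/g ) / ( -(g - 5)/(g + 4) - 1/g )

Numerator: (g - 1)/g - (g + 1)/g = -2/g
Denominator: -(g - 5)/(g + 4) - 1/g = (-g^2 + 4*g - 4)/(g^2 + 4*g)
Divide: (-2/g) · ((g^2 + 4*g)/(-g^2 + 4*g - 4)) = (2*g + 8)/(g^2 - 4*g + 4)

(2*g + 8)/(g^2 - 4*g + 4)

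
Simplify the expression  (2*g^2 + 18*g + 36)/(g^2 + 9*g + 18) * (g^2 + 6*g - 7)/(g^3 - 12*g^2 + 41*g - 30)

(2*g + 14)/(g^2 - 11*g + 30)

Factor: 2*g^2 + 18*g + 36 = 2*(g + 3)*(g + 6);  g^2 + 9*g + 18 = (g + 3)*(g + 6);  g^2 + 6*g - 7 = (g + 7)*(g - 1);  g^3 - 12*g^2 + 41*g - 30 = (g - 1)*(g - 5)*(g - 6)
Cancel the common factors (g + 6), (g + 3), (g - 1).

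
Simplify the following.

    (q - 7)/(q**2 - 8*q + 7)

1/(q - 1)

Factor: q**2 - 8*q + 7 = (q - 7)*(q - 1)
Cancel the common factor (q - 7).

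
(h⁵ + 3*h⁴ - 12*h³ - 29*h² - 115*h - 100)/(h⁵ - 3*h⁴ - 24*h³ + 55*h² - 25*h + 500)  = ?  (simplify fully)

Factor: h⁵ + 3*h⁴ - 12*h³ - 29*h² - 115*h - 100 = (h² + h + 5)·(h + 5)·(h + 1)·(h - 4);  h⁵ - 3*h⁴ - 24*h³ + 55*h² - 25*h + 500 = (h - 4)·(h - 5)·(h² + h + 5)·(h + 5)
Cancel the common factors (h² + h + 5), (h - 4), (h + 5).

(h + 1)/(h - 5)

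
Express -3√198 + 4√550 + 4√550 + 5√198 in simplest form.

46*√22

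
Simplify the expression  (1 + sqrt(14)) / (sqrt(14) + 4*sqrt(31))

Multiply numerator and denominator by -4*sqrt(31) + sqrt(14).
Denominator becomes -482; numerator becomes -4*sqrt(434) - 4*sqrt(31) + sqrt(14) + 14.

(-14 - sqrt(14) + 4*sqrt(31) + 4*sqrt(434))/482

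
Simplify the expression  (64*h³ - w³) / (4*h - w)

Apply the difference-of-cubes factorisation and cancel (4*h - w).

16*h² + 4*h*w + w²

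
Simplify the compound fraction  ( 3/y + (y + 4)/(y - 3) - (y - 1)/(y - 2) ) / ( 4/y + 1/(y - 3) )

(9*y^2 - 26*y + 18)/(5*y^2 - 22*y + 24)

Numerator: 3/y + (y + 4)/(y - 3) - (y - 1)/(y - 2) = (9*y^2 - 26*y + 18)/(y^3 - 5*y^2 + 6*y)
Denominator: 4/y + 1/(y - 3) = (5*y - 12)/(y^2 - 3*y)
Divide: ((9*y^2 - 26*y + 18)/(y^3 - 5*y^2 + 6*y)) · ((y^2 - 3*y)/(5*y - 12)) = (9*y^2 - 26*y + 18)/(5*y^2 - 22*y + 24)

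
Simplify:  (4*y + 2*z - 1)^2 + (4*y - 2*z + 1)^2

32*y^2 + 8*z^2 - 8*z + 2

Binomially expand both and collect terms in (4*y), (2*z - 1).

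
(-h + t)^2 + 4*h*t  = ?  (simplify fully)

Expanding gives h^2 + 2*h*t + t^2, a perfect square.

(h + t)^2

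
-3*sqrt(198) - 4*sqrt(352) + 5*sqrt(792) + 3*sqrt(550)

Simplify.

20*sqrt(22)

3*sqrt(198) = 9*sqrt(22); 4*sqrt(352) = 16*sqrt(22); 5*sqrt(792) = 30*sqrt(22); 3*sqrt(550) = 15*sqrt(22)
Combine: (-9 - 16 + 30 + 15)·sqrt(22) = 20*sqrt(22)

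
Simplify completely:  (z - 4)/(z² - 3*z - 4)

1/(z + 1)

Factor: z² - 3*z - 4 = (z - 4)·(z + 1)
Cancel the common factor (z - 4).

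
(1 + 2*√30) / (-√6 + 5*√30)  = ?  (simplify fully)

(√6 + 12*√5 + 5*√30 + 300)/744

Multiply numerator and denominator by √6 + 5*√30.
Denominator becomes 744; numerator becomes √6 + 12*√5 + 5*√30 + 300.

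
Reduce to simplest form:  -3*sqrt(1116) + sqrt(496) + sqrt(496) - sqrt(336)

3*sqrt(1116) = 18*sqrt(31); sqrt(496) = 4*sqrt(31); sqrt(496) = 4*sqrt(31); sqrt(336) = 4*sqrt(21)

-10*sqrt(31) - 4*sqrt(21)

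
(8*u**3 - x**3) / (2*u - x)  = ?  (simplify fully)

Apply the difference-of-cubes factorisation and cancel (2*u - x).

4*u**2 + 2*u*x + x**2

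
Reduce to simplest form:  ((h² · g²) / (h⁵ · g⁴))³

1/(g⁶*h⁹)

Inside the bracket: (h^-3) · (g^-2)
Raise to the power 3: (h^-9) · (g^-6)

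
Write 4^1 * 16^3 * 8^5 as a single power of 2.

4^1 = 2^2; 16^3 = 2^12; 8^5 = 2^15
Combine exponents: 2^29

2^29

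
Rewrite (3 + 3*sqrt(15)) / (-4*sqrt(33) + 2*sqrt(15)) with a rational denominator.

Multiply numerator and denominator by 2*sqrt(15) + 4*sqrt(33).
Denominator becomes -468; numerator becomes 6*sqrt(15) + 12*sqrt(33) + 90 + 36*sqrt(55).

(-6*sqrt(55) - 15 - 2*sqrt(33) - sqrt(15))/78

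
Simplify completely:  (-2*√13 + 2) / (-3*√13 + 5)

Multiply numerator and denominator by 5 + 3*√13.
Denominator becomes -92; numerator becomes -68 - 4*√13.

(√13 + 17)/23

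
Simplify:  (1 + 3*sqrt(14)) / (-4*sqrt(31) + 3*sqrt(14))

(-12*sqrt(434) - 126 - 4*sqrt(31) - 3*sqrt(14))/370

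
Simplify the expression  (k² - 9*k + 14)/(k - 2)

Factor: k² - 9*k + 14 = (k - 2)·(k - 7)
Cancel the common factor (k - 2).

k - 7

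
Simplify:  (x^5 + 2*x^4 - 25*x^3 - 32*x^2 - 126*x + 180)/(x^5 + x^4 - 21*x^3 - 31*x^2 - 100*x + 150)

(x + 6)/(x + 5)

Factor: x^5 + 2*x^4 - 25*x^3 - 32*x^2 - 126*x + 180 = (x - 1)*(x + 6)*(x^2 + 2*x + 6)*(x - 5);  x^5 + x^4 - 21*x^3 - 31*x^2 - 100*x + 150 = (x - 1)*(x - 5)*(x^2 + 2*x + 6)*(x + 5)
Cancel the common factors (x^2 + 2*x + 6), (x - 5), (x - 1).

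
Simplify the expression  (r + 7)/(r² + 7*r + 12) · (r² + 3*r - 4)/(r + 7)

(r - 1)/(r + 3)

Factor: r² + 7*r + 12 = (r + 4)·(r + 3);  r² + 3*r - 4 = (r + 4)·(r - 1)
Cancel the common factors (r + 7), (r + 4).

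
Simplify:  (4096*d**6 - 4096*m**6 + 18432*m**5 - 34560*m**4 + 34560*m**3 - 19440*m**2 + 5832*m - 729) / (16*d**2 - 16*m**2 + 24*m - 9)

256*d**4 + 256*d**2*m**2 - 384*d**2*m + 144*d**2 + 256*m**4 - 768*m**3 + 864*m**2 - 432*m + 81

4096*d**6 - 4096*m**6 + 18432*m**5 - 34560*m**4 + 34560*m**3 - 19440*m**2 + 5832*m - 729 factors as (4*d - 4*m + 3)*(4*d + 4*m - 3)*(16*d**2 - 16*d*m + 12*d + 16*m**2 - 24*m + 9)*(16*d**2 + 16*d*m - 12*d + 16*m**2 - 24*m + 9).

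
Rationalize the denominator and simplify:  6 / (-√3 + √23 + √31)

(-306*√3 - 30*√31 + 66*√23 + 12*√2139)/251

Group as (√23 + √31) - √3; multiply by (√23 + √31) + √3, then rationalise the remaining surd.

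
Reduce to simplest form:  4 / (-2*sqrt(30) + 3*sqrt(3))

(-8*sqrt(30) - 12*sqrt(3))/93

Multiply numerator and denominator by 3*sqrt(3) + 2*sqrt(30).
Denominator becomes -93; numerator becomes 12*sqrt(3) + 8*sqrt(30).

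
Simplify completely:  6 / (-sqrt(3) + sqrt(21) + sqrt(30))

Group as (sqrt(21) + sqrt(30)) - sqrt(3); multiply by (sqrt(21) + sqrt(30)) + sqrt(3), then rationalise the remaining surd.

(-8*sqrt(3) - sqrt(30) + 2*sqrt(21) + sqrt(210))/6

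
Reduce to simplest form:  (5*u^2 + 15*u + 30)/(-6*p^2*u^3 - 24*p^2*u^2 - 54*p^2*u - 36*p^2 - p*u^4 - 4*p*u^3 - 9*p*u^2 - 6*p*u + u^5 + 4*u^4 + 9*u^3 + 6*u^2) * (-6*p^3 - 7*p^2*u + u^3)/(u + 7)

Factor: 5*u^2 + 15*u + 30 = 5*(u^2 + 3*u + 6);  -6*p^2*u^3 - 24*p^2*u^2 - 54*p^2*u - 36*p^2 - p*u^4 - 4*p*u^3 - 9*p*u^2 - 6*p*u + u^5 + 4*u^4 + 9*u^3 + 6*u^2 = (u^2 + 3*u + 6)*(u + 1)*(-3*p + u)*(2*p + u);  -6*p^3 - 7*p^2*u + u^3 = (p + u)*(-3*p + u)*(2*p + u)
Cancel the common factors (u^2 + 3*u + 6), (2*p + u), (-3*p + u).

(5*p + 5*u)/(u^2 + 8*u + 7)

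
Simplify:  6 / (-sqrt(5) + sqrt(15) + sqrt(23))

(-66*sqrt(5) - 6*sqrt(23) + 26*sqrt(15) + 20*sqrt(69))/97

Group as (sqrt(15) + sqrt(23)) - sqrt(5); multiply by (sqrt(15) + sqrt(23)) + sqrt(5), then rationalise the remaining surd.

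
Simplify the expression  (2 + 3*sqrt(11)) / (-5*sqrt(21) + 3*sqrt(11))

(-15*sqrt(231) - 99 - 10*sqrt(21) - 6*sqrt(11))/426

Multiply numerator and denominator by 3*sqrt(11) + 5*sqrt(21).
Denominator becomes -426; numerator becomes 6*sqrt(11) + 10*sqrt(21) + 99 + 15*sqrt(231).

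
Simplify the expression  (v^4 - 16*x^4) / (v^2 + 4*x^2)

Difference of fourth powers: factor out (v^2 + 4*x^2).

v^2 - 4*x^2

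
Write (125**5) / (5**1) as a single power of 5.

5**14

125**5 = 5**15; 5**1 = 5**1
Combine exponents: 5**14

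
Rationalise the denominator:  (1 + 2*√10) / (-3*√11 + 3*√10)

Multiply numerator and denominator by 3*√10 + 3*√11.
Denominator becomes -9; numerator becomes 3*√10 + 3*√11 + 60 + 6*√110.

(-2*√110 - 20 - √11 - √10)/3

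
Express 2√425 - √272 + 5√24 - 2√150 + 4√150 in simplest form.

2√425 = 10*√17; √272 = 4*√17; 5√24 = 10*√6; 2√150 = 10*√6; 4√150 = 20*√6

6*√17 + 20*√6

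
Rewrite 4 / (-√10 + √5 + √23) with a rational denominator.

Group as (√5 + √23) - √10; multiply by (√5 + √23) + √10, then rationalise the remaining surd.

(-9*√10 - 4*√23 + 14*√5 + 5*√46)/17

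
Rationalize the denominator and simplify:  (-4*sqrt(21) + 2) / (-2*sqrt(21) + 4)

Multiply numerator and denominator by 4 + 2*sqrt(21).
Denominator becomes -68; numerator becomes -160 - 12*sqrt(21).

(3*sqrt(21) + 40)/17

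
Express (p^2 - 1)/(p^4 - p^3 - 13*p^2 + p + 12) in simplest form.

1/(p^2 - p - 12)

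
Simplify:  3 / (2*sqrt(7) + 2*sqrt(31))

Multiply numerator and denominator by -2*sqrt(31) + 2*sqrt(7).
Denominator becomes -96; numerator becomes -6*sqrt(31) + 6*sqrt(7).

(-sqrt(7) + sqrt(31))/16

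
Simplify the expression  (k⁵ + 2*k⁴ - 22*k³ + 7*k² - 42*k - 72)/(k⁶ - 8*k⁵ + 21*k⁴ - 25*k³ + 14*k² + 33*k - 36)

(k + 6)/(k² - 4*k + 3)

Factor: k⁵ + 2*k⁴ - 22*k³ + 7*k² - 42*k - 72 = (k + 6)·(k² - k + 3)·(k + 1)·(k - 4);  k⁶ - 8*k⁵ + 21*k⁴ - 25*k³ + 14*k² + 33*k - 36 = (k + 1)·(k - 1)·(k² - k + 3)·(k - 4)·(k - 3)
Cancel the common factors (k² - k + 3), (k - 4), (k + 1).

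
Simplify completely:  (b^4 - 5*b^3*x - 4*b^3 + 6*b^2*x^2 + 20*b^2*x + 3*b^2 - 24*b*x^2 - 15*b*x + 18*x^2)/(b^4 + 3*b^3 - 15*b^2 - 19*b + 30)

Factor: b^4 - 5*b^3*x - 4*b^3 + 6*b^2*x^2 + 20*b^2*x + 3*b^2 - 24*b*x^2 - 15*b*x + 18*x^2 = (b - 3)*(b - 1)*(b - 2*x)*(b - 3*x);  b^4 + 3*b^3 - 15*b^2 - 19*b + 30 = (b - 1)*(b + 5)*(b - 3)*(b + 2)
Cancel the common factors (b - 1), (b - 3).

(b^2 - 5*b*x + 6*x^2)/(b^2 + 7*b + 10)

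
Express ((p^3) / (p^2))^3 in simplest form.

p^3

Inside the bracket: p^1
Raise to the power 3: p^3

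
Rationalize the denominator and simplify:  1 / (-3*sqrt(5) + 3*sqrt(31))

(sqrt(5) + sqrt(31))/78

Multiply numerator and denominator by 3*sqrt(5) + 3*sqrt(31).
Denominator becomes 234; numerator becomes 3*sqrt(5) + 3*sqrt(31).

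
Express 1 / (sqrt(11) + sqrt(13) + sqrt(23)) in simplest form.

Group as (sqrt(11) + sqrt(23)) + sqrt(13); multiply by (sqrt(11) + sqrt(23)) - sqrt(13), then rationalise the remaining surd.

(-2*sqrt(3289) + sqrt(23) + 21*sqrt(13) + 25*sqrt(11))/571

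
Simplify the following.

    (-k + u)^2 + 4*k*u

(k + u)^2

After expansion: k^2 + 2*k*u + u^2 — a perfect-square trinomial.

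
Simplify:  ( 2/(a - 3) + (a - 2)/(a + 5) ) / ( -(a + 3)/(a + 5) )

Numerator: 2/(a - 3) + (a - 2)/(a + 5) = (a**2 - 3*a + 16)/(a**2 + 2*a - 15)
Denominator: -(a + 3)/(a + 5) = (-a - 3)/(a + 5)
Divide: ((a**2 - 3*a + 16)/(a**2 + 2*a - 15)) · ((a + 5)/(-a - 3)) = (-a**2 + 3*a - 16)/(a**2 - 9)

(-a**2 + 3*a - 16)/(a**2 - 9)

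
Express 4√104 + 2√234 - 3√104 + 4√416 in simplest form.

24*√26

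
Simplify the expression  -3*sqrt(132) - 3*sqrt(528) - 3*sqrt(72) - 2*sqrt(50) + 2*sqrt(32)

-18*sqrt(33) - 20*sqrt(2)

3*sqrt(132) = 6*sqrt(33); 3*sqrt(528) = 12*sqrt(33); 3*sqrt(72) = 18*sqrt(2); 2*sqrt(50) = 10*sqrt(2); 2*sqrt(32) = 8*sqrt(2)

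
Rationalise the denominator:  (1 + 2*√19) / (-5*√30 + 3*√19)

Multiply numerator and denominator by 3*√19 + 5*√30.
Denominator becomes -579; numerator becomes 3*√19 + 5*√30 + 114 + 10*√570.

(-10*√570 - 114 - 5*√30 - 3*√19)/579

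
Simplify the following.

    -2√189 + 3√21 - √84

-5*√21

2√189 = 6*√21; 3√21 = 3*√21; √84 = 2*√21
Combine: (-6 + 3 - 2)·√21 = -5*√21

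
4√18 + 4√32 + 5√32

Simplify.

48*√2

4√18 = 12*√2; 4√32 = 16*√2; 5√32 = 20*√2
Combine: (12 + 16 + 20)·√2 = 48*√2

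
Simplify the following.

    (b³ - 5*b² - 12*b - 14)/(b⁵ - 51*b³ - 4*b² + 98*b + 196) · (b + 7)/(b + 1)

Factor: b³ - 5*b² - 12*b - 14 = (b - 7)·(b² + 2*b + 2);  b⁵ - 51*b³ - 4*b² + 98*b + 196 = (b² + 2*b + 2)·(b - 7)·(b + 7)·(b - 2)
Cancel the common factors (b² + 2*b + 2), (b - 7), (b + 7).

1/(b² - b - 2)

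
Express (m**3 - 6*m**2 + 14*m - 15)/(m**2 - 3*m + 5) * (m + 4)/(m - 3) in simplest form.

m + 4

Factor: m**3 - 6*m**2 + 14*m - 15 = (m - 3)*(m**2 - 3*m + 5)
Cancel the common factors (m**2 - 3*m + 5), (m - 3).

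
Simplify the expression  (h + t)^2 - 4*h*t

(h - t)^2

Expanding gives h^2 - 2*h*t + t^2, a perfect square.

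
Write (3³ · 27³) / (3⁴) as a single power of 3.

3^8

3³ = 3^3; 27³ = 3^9; 3⁴ = 3^4
Combine exponents: 3^8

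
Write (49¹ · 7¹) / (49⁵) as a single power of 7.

49¹ = 7^2; 7¹ = 7^1; 49⁵ = 7^10
Combine exponents: 7^(-7)

7^(-7)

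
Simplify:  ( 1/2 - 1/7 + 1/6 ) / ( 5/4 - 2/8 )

Numerator: 1/2 - 1/7 + 1/6 = 11/21
Denominator: 5/4 - 2/8 = 1
Divide: (11/21) · (1) = 11/21

11/21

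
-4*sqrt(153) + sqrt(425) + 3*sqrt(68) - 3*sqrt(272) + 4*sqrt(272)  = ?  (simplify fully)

4*sqrt(153) = 12*sqrt(17); sqrt(425) = 5*sqrt(17); 3*sqrt(68) = 6*sqrt(17); 3*sqrt(272) = 12*sqrt(17); 4*sqrt(272) = 16*sqrt(17)
Combine: (-12 + 5 + 6 - 12 + 16)·sqrt(17) = 3*sqrt(17)

3*sqrt(17)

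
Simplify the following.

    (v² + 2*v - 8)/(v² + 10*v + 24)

Factor: v² + 2*v - 8 = (v + 4)·(v - 2);  v² + 10*v + 24 = (v + 4)·(v + 6)
Cancel the common factor (v + 4).

(v - 2)/(v + 6)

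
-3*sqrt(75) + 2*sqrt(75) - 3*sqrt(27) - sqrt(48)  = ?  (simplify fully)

3*sqrt(75) = 15*sqrt(3); 2*sqrt(75) = 10*sqrt(3); 3*sqrt(27) = 9*sqrt(3); sqrt(48) = 4*sqrt(3)
Combine: (-15 + 10 - 9 - 4)·sqrt(3) = -18*sqrt(3)

-18*sqrt(3)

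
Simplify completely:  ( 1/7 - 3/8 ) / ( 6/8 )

-13/42

Numerator: 1/7 - 3/8 = -13/56
Denominator: 6/8 = 3/4
Divide: (-13/56) · (4/3) = -13/42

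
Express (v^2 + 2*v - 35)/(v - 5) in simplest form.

v + 7

Factor: v^2 + 2*v - 35 = (v + 7)*(v - 5)
Cancel the common factor (v - 5).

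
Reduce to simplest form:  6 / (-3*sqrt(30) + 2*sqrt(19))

Multiply numerator and denominator by 2*sqrt(19) + 3*sqrt(30).
Denominator becomes -194; numerator becomes 12*sqrt(19) + 18*sqrt(30).

(-9*sqrt(30) - 6*sqrt(19))/97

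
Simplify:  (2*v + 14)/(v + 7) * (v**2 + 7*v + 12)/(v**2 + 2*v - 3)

(2*v + 8)/(v - 1)

Factor: 2*v + 14 = 2*(v + 7);  v**2 + 7*v + 12 = (v + 3)*(v + 4);  v**2 + 2*v - 3 = (v - 1)*(v + 3)
Cancel the common factors (v + 3), (v + 7).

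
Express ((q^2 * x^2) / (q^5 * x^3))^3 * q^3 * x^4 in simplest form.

x/q^6

Inside the bracket: (q^-3) * (x^-1)
Raise to the power 3: (q^-9) * (x^-3)
Multiply by q^3 * x^4: add exponents.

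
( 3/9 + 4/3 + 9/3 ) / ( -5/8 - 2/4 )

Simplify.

Numerator: 3/9 + 4/3 + 9/3 = 14/3
Denominator: -5/8 - 2/4 = -9/8
Divide: (14/3) · (-8/9) = -112/27

-112/27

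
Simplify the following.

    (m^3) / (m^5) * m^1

Quotient: (m^-2)
Multiply by m^1: add exponents.

1/m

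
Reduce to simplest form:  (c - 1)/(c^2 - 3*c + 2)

1/(c - 2)

Factor: c^2 - 3*c + 2 = (c - 1)*(c - 2)
Cancel the common factor (c - 1).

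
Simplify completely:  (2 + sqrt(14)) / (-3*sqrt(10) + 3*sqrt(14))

Multiply numerator and denominator by 3*sqrt(10) + 3*sqrt(14).
Denominator becomes 36; numerator becomes 6*sqrt(10) + 6*sqrt(14) + 6*sqrt(35) + 42.

(sqrt(10) + sqrt(14) + sqrt(35) + 7)/6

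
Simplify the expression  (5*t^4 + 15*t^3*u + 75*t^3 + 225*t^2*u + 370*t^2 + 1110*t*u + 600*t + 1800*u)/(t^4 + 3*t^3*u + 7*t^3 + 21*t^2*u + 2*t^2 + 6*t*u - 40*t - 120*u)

(5*t + 30)/(t - 2)

Factor: 5*t^4 + 15*t^3*u + 75*t^3 + 225*t^2*u + 370*t^2 + 1110*t*u + 600*t + 1800*u = 5*(t + 5)*(t + 4)*(t + 3*u)*(t + 6);  t^4 + 3*t^3*u + 7*t^3 + 21*t^2*u + 2*t^2 + 6*t*u - 40*t - 120*u = (t + 4)*(t - 2)*(t + 5)*(t + 3*u)
Cancel the common factors (t + 5), (t + 4), (t + 3*u).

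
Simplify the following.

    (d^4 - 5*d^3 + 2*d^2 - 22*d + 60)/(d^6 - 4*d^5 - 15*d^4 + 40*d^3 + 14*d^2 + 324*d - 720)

Factor: d^4 - 5*d^3 + 2*d^2 - 22*d + 60 = (d^2 + 2*d + 6)*(d - 5)*(d - 2);  d^6 - 4*d^5 - 15*d^4 + 40*d^3 + 14*d^2 + 324*d - 720 = (d^2 + 2*d + 6)*(d - 3)*(d - 5)*(d - 2)*(d + 4)
Cancel the common factors (d^2 + 2*d + 6), (d - 5), (d - 2).

1/(d^2 + d - 12)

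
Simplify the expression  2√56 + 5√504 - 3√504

2√56 = 4*√14; 5√504 = 30*√14; 3√504 = 18*√14
Combine: (4 + 30 - 18)·√14 = 16*√14

16*√14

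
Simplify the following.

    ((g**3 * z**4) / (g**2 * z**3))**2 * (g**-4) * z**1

z**3/g**2

Inside the bracket: g**1 * z**1
Raise to the power 2: g**2 * z**2
Multiply by (g**-4) * z**1: add exponents.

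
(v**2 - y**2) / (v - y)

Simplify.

Factor v**2 - y**2 and cancel (v - y).

v + y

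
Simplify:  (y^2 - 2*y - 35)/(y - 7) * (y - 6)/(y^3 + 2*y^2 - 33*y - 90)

Factor: y^2 - 2*y - 35 = (y + 5)*(y - 7);  y^3 + 2*y^2 - 33*y - 90 = (y + 3)*(y + 5)*(y - 6)
Cancel the common factors (y - 7), (y - 6), (y + 5).

1/(y + 3)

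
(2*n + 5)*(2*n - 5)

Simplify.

4*n^2 - 25

Difference of squares with P = 2*n, Q = 5.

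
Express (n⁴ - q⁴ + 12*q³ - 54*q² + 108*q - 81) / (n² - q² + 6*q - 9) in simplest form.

Difference of fourth powers: factor out (n² - (q - 3)²).

n² + q² - 6*q + 9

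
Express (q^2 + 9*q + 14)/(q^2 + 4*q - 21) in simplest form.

(q + 2)/(q - 3)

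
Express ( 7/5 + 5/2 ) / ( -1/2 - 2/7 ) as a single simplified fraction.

-273/55

Numerator: 7/5 + 5/2 = 39/10
Denominator: -1/2 - 2/7 = -11/14
Divide: (39/10) · (-14/11) = -273/55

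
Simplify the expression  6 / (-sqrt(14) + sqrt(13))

-6*sqrt(14) - 6*sqrt(13)

Multiply numerator and denominator by sqrt(13) + sqrt(14).
Denominator becomes -1; numerator becomes 6*sqrt(13) + 6*sqrt(14).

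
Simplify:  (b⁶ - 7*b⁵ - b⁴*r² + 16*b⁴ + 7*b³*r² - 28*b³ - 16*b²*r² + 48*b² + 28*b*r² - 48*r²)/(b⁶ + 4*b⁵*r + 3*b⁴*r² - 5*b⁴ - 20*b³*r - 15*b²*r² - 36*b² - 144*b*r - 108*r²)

(b² - b*r - 4*b + 4*r)/(b² + 3*b*r + 3*b + 9*r)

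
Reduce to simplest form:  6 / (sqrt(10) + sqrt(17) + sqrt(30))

(-120*sqrt(51) - 18*sqrt(30) + 138*sqrt(17) + 222*sqrt(10))/671

Group as (sqrt(17) + sqrt(30)) + sqrt(10); multiply by (sqrt(17) + sqrt(30)) - sqrt(10), then rationalise the remaining surd.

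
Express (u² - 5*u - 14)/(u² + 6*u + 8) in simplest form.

(u - 7)/(u + 4)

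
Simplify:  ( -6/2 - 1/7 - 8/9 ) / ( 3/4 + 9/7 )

-1016/513

Numerator: -6/2 - 1/7 - 8/9 = -254/63
Denominator: 3/4 + 9/7 = 57/28
Divide: (-254/63) · (28/57) = -1016/513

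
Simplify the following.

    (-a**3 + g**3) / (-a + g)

Apply the difference-of-cubes factorisation and cancel (-a + g).

a**2 + a*g + g**2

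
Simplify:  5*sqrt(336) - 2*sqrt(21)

18*sqrt(21)

5*sqrt(336) = 20*sqrt(21); 2*sqrt(21) = 2*sqrt(21)
Combine: (20 - 2)·sqrt(21) = 18*sqrt(21)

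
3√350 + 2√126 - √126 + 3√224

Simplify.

3√350 = 15*√14; 2√126 = 6*√14; √126 = 3*√14; 3√224 = 12*√14
Combine: (15 + 6 - 3 + 12)·√14 = 30*√14

30*√14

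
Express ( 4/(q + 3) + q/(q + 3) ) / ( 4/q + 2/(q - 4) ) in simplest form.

(q³ - 16*q)/(6*q² + 2*q - 48)

Numerator: 4/(q + 3) + q/(q + 3) = (q + 4)/(q + 3)
Denominator: 4/q + 2/(q - 4) = (6*q - 16)/(q² - 4*q)
Divide: ((q + 4)/(q + 3)) · ((q² - 4*q)/(6*q - 16)) = (q³ - 16*q)/(6*q² + 2*q - 48)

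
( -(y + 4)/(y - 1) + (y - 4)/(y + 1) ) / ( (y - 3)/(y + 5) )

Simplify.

Numerator: -(y + 4)/(y - 1) + (y - 4)/(y + 1) = -10*y/(y**2 - 1)
Denominator: (y - 3)/(y + 5) = (y - 3)/(y + 5)
Divide: (-10*y/(y**2 - 1)) · ((y + 5)/(y - 3)) = (-10*y**2 - 50*y)/(y**3 - 3*y**2 - y + 3)

(-10*y**2 - 50*y)/(y**3 - 3*y**2 - y + 3)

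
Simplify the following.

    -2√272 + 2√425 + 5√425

27*√17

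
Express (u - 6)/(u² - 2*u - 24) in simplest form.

Factor: u² - 2*u - 24 = (u - 6)·(u + 4)
Cancel the common factor (u - 6).

1/(u + 4)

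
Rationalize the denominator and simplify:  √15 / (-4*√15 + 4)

(-15 - √15)/56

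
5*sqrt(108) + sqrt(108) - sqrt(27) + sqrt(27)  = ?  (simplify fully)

5*sqrt(108) = 30*sqrt(3); sqrt(108) = 6*sqrt(3); sqrt(27) = 3*sqrt(3); sqrt(27) = 3*sqrt(3)
Combine: (30 + 6 - 3 + 3)·sqrt(3) = 36*sqrt(3)

36*sqrt(3)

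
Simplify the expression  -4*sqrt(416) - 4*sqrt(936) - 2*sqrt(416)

-48*sqrt(26)

4*sqrt(416) = 16*sqrt(26); 4*sqrt(936) = 24*sqrt(26); 2*sqrt(416) = 8*sqrt(26)
Combine: (-16 - 24 - 8)·sqrt(26) = -48*sqrt(26)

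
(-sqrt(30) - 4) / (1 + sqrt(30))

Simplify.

(-26 - 3*sqrt(30))/29

Multiply numerator and denominator by -sqrt(30) + 1.
Denominator becomes -29; numerator becomes 3*sqrt(30) + 26.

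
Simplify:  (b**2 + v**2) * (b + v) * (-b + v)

Pair the conjugate factors: (v+b)(v-b) = -b**2 + v**2, then repeat with the next factor.

-b**4 + v**4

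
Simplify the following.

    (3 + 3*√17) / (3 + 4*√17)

(3*√17 + 195)/263

Multiply numerator and denominator by -4*√17 + 3.
Denominator becomes -263; numerator becomes -195 - 3*√17.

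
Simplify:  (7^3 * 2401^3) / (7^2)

7^13

7^3 = 7^3; 2401^3 = 7^12; 7^2 = 7^2
Combine exponents: 7^13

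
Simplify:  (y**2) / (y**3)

1/y

Quotient: (y**-1)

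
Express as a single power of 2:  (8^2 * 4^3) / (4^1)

2^10

8^2 = 2^6; 4^3 = 2^6; 4^1 = 2^2
Combine exponents: 2^10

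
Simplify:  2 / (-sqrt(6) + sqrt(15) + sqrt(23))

(-16*sqrt(6) - sqrt(23) + 7*sqrt(15) + 3*sqrt(230))/89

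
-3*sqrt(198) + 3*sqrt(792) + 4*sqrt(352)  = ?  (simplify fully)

3*sqrt(198) = 9*sqrt(22); 3*sqrt(792) = 18*sqrt(22); 4*sqrt(352) = 16*sqrt(22)
Combine: (-9 + 18 + 16)·sqrt(22) = 25*sqrt(22)

25*sqrt(22)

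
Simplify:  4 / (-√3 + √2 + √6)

Group as (√2 + √6) - √3; multiply by (√2 + √6) + √3, then rationalise the remaining surd.

(-20*√3 - 4*√6 + 28*√2 + 48)/23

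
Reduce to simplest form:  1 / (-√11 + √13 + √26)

Group as (√13 + √26) - √11; multiply by (√13 + √26) + √11, then rationalise the remaining surd.

(-14*√11 - √26 + 12*√13 + 13*√22)/284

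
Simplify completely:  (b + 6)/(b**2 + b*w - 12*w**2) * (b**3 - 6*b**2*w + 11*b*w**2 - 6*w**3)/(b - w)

(b**2 - 2*b*w + 6*b - 12*w)/(b + 4*w)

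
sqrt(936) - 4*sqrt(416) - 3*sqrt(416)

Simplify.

sqrt(936) = 6*sqrt(26); 4*sqrt(416) = 16*sqrt(26); 3*sqrt(416) = 12*sqrt(26)
Combine: (6 - 16 - 12)·sqrt(26) = -22*sqrt(26)

-22*sqrt(26)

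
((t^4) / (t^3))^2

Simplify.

t^2

Inside the bracket: t^1
Raise to the power 2: t^2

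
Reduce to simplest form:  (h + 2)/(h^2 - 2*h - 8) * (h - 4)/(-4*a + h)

Factor: h^2 - 2*h - 8 = (h - 4)*(h + 2)
Cancel the common factors (h + 2), (h - 4).

-1/(4*a - h)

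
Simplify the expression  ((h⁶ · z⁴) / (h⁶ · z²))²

z⁴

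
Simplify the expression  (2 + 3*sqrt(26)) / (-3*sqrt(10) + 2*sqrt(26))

(3*sqrt(10) + 2*sqrt(26) + 9*sqrt(65) + 78)/7

Multiply numerator and denominator by 3*sqrt(10) + 2*sqrt(26).
Denominator becomes 14; numerator becomes 6*sqrt(10) + 4*sqrt(26) + 18*sqrt(65) + 156.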